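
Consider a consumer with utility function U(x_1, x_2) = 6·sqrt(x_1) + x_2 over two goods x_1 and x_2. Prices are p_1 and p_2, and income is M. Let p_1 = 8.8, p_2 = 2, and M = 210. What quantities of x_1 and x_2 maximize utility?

x_1* = 0.4649, x_2* = 102.9545

Plugging in: x_1* = (3·2/8.8)² = 0.4649, x_2* = 102.9545.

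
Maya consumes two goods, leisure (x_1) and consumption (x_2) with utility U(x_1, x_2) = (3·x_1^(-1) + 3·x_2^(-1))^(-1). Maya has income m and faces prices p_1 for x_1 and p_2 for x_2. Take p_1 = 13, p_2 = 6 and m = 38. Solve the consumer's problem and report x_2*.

MU_x_1 ∝ 3·x_1^(-2), MU_x_2 ∝ 3·x_2^(-2), so MRS = (x_2/x_1)^(2) = p_1/p_2.
Hence x_2/x_1 = (p_1/p_2)^(1/(2)), i.e. raised to the 0.5 power.
With the ratio pinned down, the budget gives x_1* = m/(p_1 + p_2·(x_2/x_1)) and x_2* = (x_2/x_1)·x_1*.
Numerically x_2/x_1 = 1.47196, so x_1* = 38/(13 + 6·1.47196) = 1.7406 and x_2* = 1.47196·1.7406 = 2.5621.

x_2* = 2.5621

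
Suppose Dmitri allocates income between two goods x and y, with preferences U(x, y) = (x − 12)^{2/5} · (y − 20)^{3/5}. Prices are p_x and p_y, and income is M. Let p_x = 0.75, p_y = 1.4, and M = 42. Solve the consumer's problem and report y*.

y* = 22.1429

MRS = (2/3)·(y−20)/(x−12). Tangency with p_x/p_y gives y−20 = (3/2)·(p_x/p_y)·(x−12).
After buying the subsistence bundle (12, 20), a share 0.4 of the remaining income goes to x: x* = 12 + 0.4·(M − 12p_x − 20p_y)/p_x.
Discretionary income = 42 − 12·0.75 − 20·1.4 = 5; y* = 20 + 0.6·5/1.4 = 22.1429.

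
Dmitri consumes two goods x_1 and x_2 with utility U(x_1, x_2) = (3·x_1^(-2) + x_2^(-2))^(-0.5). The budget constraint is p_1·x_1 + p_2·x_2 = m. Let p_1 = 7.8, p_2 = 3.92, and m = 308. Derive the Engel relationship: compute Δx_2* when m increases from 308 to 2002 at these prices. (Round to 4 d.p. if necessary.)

Δx_2* = 131.6852

Numerically x_2/x_1 = 0.872092, so x_1* = 308/(7.8 + 3.92·0.872092) = 27.4544 and x_2* = 0.872092·27.4544 = 23.9428.
At m' = 2002: x_2* = 155.628. Change: 155.628 − 23.9428 = 131.6852.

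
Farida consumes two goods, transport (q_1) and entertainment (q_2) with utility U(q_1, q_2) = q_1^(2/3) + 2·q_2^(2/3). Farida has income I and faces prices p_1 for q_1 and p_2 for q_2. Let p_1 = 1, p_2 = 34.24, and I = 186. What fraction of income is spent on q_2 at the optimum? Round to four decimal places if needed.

share on q_2 = 0.0068

MRS = MU_q_1/MU_q_2 = (1/2)·(q_2/q_1)^(1/3). Set equal to p_1/p_2.
Solve for the ratio: q_2/q_1 = [2·p_1/p_2]^(3).
With the ratio pinned down, the budget gives q_1* = I/(p_1 + p_2·(q_2/q_1)) and q_2* = (q_2/q_1)·q_1*.
Numerically q_2/q_1 = 0.000199, so q_1* = 186/(1 + 34.24·0.000199) = 184.7394 and q_2* = 0.000199·184.7394 = 0.0368.
Expenditure on q_2: 34.24·0.0368 = 1.2606; share = 0.0068.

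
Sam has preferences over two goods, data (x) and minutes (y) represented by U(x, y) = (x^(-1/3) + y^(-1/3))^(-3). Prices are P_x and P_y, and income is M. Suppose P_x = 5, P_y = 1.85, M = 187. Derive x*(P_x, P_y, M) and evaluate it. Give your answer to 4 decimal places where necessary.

x* = 21.0122

With the ratio pinned down, the budget gives x* = M/(P_x + P_y·(y/x)) and y* = (y/x)·x*.
Numerically y/x = 2.107894, so x* = 187/(5 + 1.85·2.107894) = 21.0122.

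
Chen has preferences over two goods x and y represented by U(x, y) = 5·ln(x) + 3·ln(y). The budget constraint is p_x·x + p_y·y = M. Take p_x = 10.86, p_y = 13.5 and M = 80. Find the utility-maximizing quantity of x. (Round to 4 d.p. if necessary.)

Tangency: MRS = (5/3)·y/x = p_x/p_y.
Rearranging, p_y·y = (3/5)·p_x·x. Substituting into the budget gives p_x·x·(1 + (3/5)) = M.
Demand: x*(p_x,p_y,M) = 0.625·M/p_x and y* = 0.375·M/p_y.
At p_x=10.86, p_y=13.5, M=80: x* = 0.625·80/10.86 = 4.6041.

x* = 4.6041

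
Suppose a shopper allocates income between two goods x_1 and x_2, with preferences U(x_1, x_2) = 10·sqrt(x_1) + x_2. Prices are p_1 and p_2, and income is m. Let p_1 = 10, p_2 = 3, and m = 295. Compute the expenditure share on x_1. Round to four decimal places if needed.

Set MRS = p_1/p_2: 5·x_1^(−1/2) = p_1/p_2.
Thus x_1* = (5·p_2/p_1)² — independent of m — with the rest of income spent on x_2.
Plugging in: x_1* = (5·3/10)² = 2.25, x_2* = 90.8333.
Expenditure on x_1: 10·2.25 = 22.5; share = 0.0763.

share on x_1 = 0.0763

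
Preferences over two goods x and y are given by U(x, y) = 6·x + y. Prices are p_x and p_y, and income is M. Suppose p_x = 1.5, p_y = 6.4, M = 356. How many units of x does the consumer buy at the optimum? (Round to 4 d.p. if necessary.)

Linear utility — the consumer picks whichever good has higher MU/price: 6/1.5 = 4 vs 1/6.4 = 0.1562.
x gives more utility per dollar, so spend all income on x: x* = M/p_x, y* = 0.
Numerically: x* = 237.3333, y* = 0.

x* = 237.3333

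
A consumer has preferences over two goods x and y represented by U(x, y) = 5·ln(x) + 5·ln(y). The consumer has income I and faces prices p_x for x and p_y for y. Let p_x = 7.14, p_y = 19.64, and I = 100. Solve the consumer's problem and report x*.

MU_x/MU_y = (5·y)/(5·x); tangency sets this equal to p_x/p_y.
Rearranging, p_y·y = p_x·x. Substituting into the budget gives p_x·x·(1 + 1) = I.
Demand: x*(p_x,p_y,I) = 0.5·I/p_x and y* = 0.5·I/p_y.
At p_x=7.14, p_y=19.64, I=100: x* = 0.5·100/7.14 = 7.0028.

x* = 7.0028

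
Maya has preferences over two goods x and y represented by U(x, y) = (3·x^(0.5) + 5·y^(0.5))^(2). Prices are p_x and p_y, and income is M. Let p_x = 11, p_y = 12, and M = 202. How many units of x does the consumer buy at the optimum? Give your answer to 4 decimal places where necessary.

x* = 5.1783

From the CES first-order condition, (3/5)·(y/x)^(0.5) = p_x/p_y.
Solve for the ratio: y/x = [(5/3)·p_x/p_y]^(2).
With the ratio pinned down, the budget gives x* = M/(p_x + p_y·(y/x)) and y* = (y/x)·x*.
Numerically y/x = 2.334105, so x* = 202/(11 + 12·2.334105) = 5.1783.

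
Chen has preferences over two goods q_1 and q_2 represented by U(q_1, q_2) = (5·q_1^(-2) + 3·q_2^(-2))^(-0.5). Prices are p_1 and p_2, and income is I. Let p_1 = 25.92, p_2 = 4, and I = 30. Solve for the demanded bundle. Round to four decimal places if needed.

q_1* = 0.9314, q_2* = 1.4646

From the CES first-order condition, (5/3)·(q_2/q_1)^(3) = p_1/p_2.
Solve for the ratio: q_2/q_1 = [(3/5)·p_1/p_2]^(1/3).
Substitute q_2 = (q_2/q_1)·q_1 into the budget: q_1* = I/(p_1 + p_2·(q_2/q_1)).
Numerically q_2/q_1 = 1.572445, so q_1* = 30/(25.92 + 4·1.572445) = 0.9314 and q_2* = 1.572445·0.9314 = 1.4646.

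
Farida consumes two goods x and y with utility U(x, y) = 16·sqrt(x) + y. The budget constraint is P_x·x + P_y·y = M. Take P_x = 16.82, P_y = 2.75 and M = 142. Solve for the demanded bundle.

Set MRS = P_x/P_y: 8·x^(−1/2) = P_x/P_y.
Solve: √x = 8·P_y/P_x, so x*(P_x,P_y) = (8·P_y/P_x)², and y* = (M − P_x·x*)/P_y.
Plugging in: x* = (8·2.75/16.82)² = 1.7108, y* = 41.1726.

x* = 1.7108, y* = 41.1726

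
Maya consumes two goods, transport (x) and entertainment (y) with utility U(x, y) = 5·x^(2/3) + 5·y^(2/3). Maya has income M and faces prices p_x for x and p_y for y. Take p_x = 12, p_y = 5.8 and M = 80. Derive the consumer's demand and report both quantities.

MRS = MU_x/MU_y = (y/x)^(1/3). Set equal to p_x/p_y.
Hence y/x = (p_x/p_y)^(1/(1/3)), i.e. raised to the 3 power.
Substitute y = (y/x)·x into the budget: x* = M/(p_x + p_y·(y/x)).
Numerically y/x = 8.856452, so x* = 80/(12 + 5.8·8.856452) = 1.2625 and y* = 8.856452·1.2625 = 11.1811.

x* = 1.2625, y* = 11.1811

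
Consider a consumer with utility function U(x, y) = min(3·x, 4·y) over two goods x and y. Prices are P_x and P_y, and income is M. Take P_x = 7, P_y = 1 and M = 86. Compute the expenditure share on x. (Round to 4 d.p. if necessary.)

share on x = 0.9032

Leontief preferences: the optimum is at the kink where x/4 = y/3, i.e. y = (3/4)·x.
Budget: P_x·x + P_y·(3/4)·x = M, so (4·P_x + 3·P_y)·x = 4·M.
Demand: x*(P_x,P_y,M) = 4·M/(4·P_x + 3·P_y), y* = 3·M/(4·P_x + 3·P_y).
Here 4·7 + 3·1 = 31, giving x* = 11.0968 and y* = 8.3226.
Expenditure on x: 7·11.0968 = 77.6774; share = 0.9032.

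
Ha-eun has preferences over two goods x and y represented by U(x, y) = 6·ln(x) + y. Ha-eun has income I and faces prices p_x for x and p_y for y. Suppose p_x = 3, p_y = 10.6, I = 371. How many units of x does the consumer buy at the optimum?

x* = 21.2

Set MRS = p_x/p_y: (6/x)/1 = p_x/p_y.
So x*(p_x,p_y) = 6·p_y/p_x, independent of income; and y* = (I − 6·p_y)/p_y.
At the given prices: x* = 6·10.6/3 = 21.2.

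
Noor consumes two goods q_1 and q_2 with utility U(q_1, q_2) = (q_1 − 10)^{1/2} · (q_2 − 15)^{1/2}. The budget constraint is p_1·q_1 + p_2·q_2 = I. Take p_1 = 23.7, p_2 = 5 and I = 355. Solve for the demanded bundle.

q_1* = 10.9072, q_2* = 19.3

MRS = (q_2−15)/(q_1−10). Tangency with p_1/p_2 gives q_2−15 = (p_1/p_2)·(q_1−10).
After buying the subsistence bundle (10, 15), a share 0.5 of the remaining income goes to q_1: q_1* = 10 + 0.5·(I − 10p_1 − 15p_2)/p_1.
Discretionary income = 355 − 10·23.7 − 15·5 = 43; q_1* = 10 + 0.5·43/23.7 = 10.9072; q_2* = 15 + 0.5·43/5 = 19.3.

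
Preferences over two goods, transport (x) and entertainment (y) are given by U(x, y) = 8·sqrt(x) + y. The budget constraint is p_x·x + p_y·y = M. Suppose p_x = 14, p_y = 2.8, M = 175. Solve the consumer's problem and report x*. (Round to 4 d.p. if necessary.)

x* = 0.64

MU_x = 4/√x, MU_y = 1. Tangency: 4/√x = p_x/p_y.
Solve: √x = 4·p_y/p_x, so x*(p_x,p_y) = (4·p_y/p_x)², and y* = (M − p_x·x*)/p_y.
Plugging in: x* = (4·2.8/14)² = 0.64.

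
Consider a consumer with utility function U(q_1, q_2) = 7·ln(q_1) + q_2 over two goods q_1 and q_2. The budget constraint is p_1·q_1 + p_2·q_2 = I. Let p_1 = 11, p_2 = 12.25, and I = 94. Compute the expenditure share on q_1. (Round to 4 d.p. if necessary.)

share on q_1 = 0.9122

Set MRS = p_1/p_2: (7/q_1)/1 = p_1/p_2.
So q_1*(p_1,p_2) = 7·p_2/p_1, independent of income; and q_2* = (I − 7·p_2)/p_2.
At the given prices: q_1* = 7·12.25/11 = 7.7955, and q_2* = 0.6735.
Expenditure on q_1: 11·7.7955 = 85.75; share = 0.9122.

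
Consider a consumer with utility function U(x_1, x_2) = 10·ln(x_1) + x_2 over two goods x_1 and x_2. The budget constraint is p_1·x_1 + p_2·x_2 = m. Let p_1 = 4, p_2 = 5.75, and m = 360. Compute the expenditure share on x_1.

share on x_1 = 0.1597

At the given prices: x_1* = 10·5.75/4 = 14.375, and x_2* = 52.6087.
Expenditure on x_1: 4·14.375 = 57.5; share = 0.1597.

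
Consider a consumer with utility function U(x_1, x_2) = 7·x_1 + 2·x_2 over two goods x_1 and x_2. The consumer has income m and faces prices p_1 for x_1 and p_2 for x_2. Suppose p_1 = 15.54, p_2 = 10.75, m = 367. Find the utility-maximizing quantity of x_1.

Perfect substitutes: compare marginal utility per dollar. 7/p_1 vs 2/p_2 → 0.4505 vs 0.186.
x_1 gives more utility per dollar, so spend all income on x_1: x_1* = m/p_1, x_2* = 0.
Numerically: x_1* = 23.6165, x_2* = 0.

x_1* = 23.6165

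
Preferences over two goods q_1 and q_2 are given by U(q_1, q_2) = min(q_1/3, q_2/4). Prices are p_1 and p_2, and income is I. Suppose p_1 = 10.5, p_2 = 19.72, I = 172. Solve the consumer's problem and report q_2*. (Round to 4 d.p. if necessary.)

With perfect complements, no substitution: consume in ratio q_1:q_2 = 3:4.
Budget: p_1·q_1 + p_2·(4/3)·q_1 = I, so (3·p_1 + 4·p_2)·q_1 = 3·I.
Demand: q_1*(p_1,p_2,I) = 3·I/(3·p_1 + 4·p_2), q_2* = 4·I/(3·p_1 + 4·p_2).
Here 3·10.5 + 4·19.72 = 110.38, giving q_2* = 6.233.

q_2* = 6.233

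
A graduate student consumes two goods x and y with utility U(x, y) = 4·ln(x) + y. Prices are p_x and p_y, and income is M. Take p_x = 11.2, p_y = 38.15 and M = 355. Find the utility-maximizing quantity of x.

x* = 13.625

So x*(p_x,p_y) = 4·p_y/p_x, independent of income; and y* = (M − 4·p_y)/p_y.
At the given prices: x* = 4·38.15/11.2 = 13.625.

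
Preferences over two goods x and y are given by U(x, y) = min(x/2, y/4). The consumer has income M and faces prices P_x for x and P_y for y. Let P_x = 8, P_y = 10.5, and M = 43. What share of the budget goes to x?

With perfect complements, no substitution: consume in ratio x:y = 2:4.
Budget: P_x·x + P_y·2·x = M, so (2·P_x + 4·P_y)·x = 2·M.
Demand: x*(P_x,P_y,M) = 2·M/(2·P_x + 4·P_y), y* = 4·M/(2·P_x + 4·P_y).
Here 2·8 + 4·10.5 = 58, giving x* = 1.4828 and y* = 2.9655.
Expenditure on x: 8·1.4828 = 11.8621; share = 0.2759.

share on x = 0.2759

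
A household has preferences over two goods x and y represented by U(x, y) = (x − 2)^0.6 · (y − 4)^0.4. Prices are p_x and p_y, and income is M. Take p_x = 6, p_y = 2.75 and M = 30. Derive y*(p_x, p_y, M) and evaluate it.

y* = 5.0182

MRS = (3/2)·(y−4)/(x−2). Tangency with p_x/p_y gives y−4 = (2/3)·(p_x/p_y)·(x−2).
Substituting into the budget: x* = 2 + 0.6·(M − 2·p_x − 4·p_y)/p_x, and y* = 4 + 0.4·(…)/p_y.
Discretionary income = 30 − 2·6 − 4·2.75 = 7; y* = 4 + 0.4·7/2.75 = 5.0182.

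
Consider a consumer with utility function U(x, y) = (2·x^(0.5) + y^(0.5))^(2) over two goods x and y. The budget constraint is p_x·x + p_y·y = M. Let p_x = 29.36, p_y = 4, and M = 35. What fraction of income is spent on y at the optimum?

share on y = 0.6473

From the CES first-order condition, 2·(y/x)^(0.5) = p_x/p_y.
Solve for the ratio: y/x = [(1/2)·p_x/p_y]^(2).
With the ratio pinned down, the budget gives x* = M/(p_x + p_y·(y/x)) and y* = (y/x)·x*.
Numerically y/x = 13.4689, so x* = 35/(29.36 + 4·13.4689) = 0.4205 and y* = 13.4689·0.4205 = 5.6636.
Expenditure on y: 4·5.6636 = 22.6543; share = 0.6473.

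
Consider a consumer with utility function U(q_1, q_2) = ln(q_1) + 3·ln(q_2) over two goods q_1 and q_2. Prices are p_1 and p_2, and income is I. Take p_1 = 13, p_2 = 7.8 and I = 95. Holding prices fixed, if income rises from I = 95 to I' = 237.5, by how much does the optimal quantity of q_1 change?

At p_1=13, p_2=7.8, I=95: q_1* = 0.25·95/13 = 1.8269.
At I' = 237.5: q_1* = 4.5673. Change: 4.5673 − 1.8269 = 2.7404.

Δq_1* = 2.7404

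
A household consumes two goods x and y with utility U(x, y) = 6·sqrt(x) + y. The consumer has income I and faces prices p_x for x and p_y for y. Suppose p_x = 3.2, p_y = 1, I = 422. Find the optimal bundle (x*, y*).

x* = 0.8789, y* = 419.1875

Set MRS = p_x/p_y: 3·x^(−1/2) = p_x/p_y.
Solve: √x = 3·p_y/p_x, so x*(p_x,p_y) = (3·p_y/p_x)², and y* = (I − p_x·x*)/p_y.
Plugging in: x* = (3·1/3.2)² = 0.8789, y* = 419.1875.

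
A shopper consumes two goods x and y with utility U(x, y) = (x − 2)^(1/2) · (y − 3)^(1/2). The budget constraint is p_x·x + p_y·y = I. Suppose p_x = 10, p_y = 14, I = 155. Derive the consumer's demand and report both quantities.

x* = 6.65, y* = 6.3214

MRS = (y−3)/(x−2). Tangency with p_x/p_y gives y−3 = (p_x/p_y)·(x−2).
Substituting into the budget: x* = 2 + 0.5·(I − 2·p_x − 3·p_y)/p_x, and y* = 3 + 0.5·(…)/p_y.
Discretionary income = 155 − 2·10 − 3·14 = 93; x* = 2 + 0.5·93/10 = 6.65; y* = 3 + 0.5·93/14 = 6.3214.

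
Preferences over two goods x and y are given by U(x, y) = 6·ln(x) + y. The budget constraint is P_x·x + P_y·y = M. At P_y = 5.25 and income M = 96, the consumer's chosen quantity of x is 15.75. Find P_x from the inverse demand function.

MU_x = 6/x, MU_y = 1. Tangency: 6/x = P_x/P_y.
So x*(P_x,P_y) = 6·P_y/P_x, independent of income; and y* = (M − 6·P_y)/P_y.
Set x* = 15.75 in the demand function and solve for P_x: P_x = 2.

P_x = 2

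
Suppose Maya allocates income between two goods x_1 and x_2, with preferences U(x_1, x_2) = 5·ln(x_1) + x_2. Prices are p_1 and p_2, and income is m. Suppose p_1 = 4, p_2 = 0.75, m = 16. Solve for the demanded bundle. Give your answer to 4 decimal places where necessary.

x_1* = 0.9375, x_2* = 16.3333

Set MRS = p_1/p_2: (5/x_1)/1 = p_1/p_2.
So x_1*(p_1,p_2) = 5·p_2/p_1, independent of income; and x_2* = (m − 5·p_2)/p_2.
At the given prices: x_1* = 5·0.75/4 = 0.9375, and x_2* = 16.3333.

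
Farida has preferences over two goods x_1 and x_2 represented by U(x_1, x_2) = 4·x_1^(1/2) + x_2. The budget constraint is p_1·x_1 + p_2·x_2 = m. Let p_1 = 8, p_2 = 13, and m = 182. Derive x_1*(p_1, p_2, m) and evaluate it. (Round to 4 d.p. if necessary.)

x_1* = 10.5625

MU_x_1 = 2/√x_1, MU_x_2 = 1. Tangency: 2/√x_1 = p_1/p_2.
Solve: √x_1 = 2·p_2/p_1, so x_1*(p_1,p_2) = (2·p_2/p_1)², and x_2* = (m − p_1·x_1*)/p_2.
Plugging in: x_1* = (2·13/8)² = 10.5625.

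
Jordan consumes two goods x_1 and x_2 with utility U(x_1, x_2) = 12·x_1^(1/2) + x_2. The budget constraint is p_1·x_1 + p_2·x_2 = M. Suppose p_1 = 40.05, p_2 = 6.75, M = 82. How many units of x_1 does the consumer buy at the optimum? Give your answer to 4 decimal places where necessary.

Plugging in: x_1* = (6·6.75/40.05)² = 1.0226.

x_1* = 1.0226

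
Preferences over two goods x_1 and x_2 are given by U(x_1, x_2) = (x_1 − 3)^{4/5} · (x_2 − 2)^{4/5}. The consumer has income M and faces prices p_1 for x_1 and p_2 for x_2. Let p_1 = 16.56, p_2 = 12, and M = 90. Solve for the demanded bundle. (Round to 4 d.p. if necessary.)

This is Cobb-Douglas in (x_1−3, x_2−2): tangency gives 0.8·p_2·(x_2−2) = 0.8·p_1·(x_1−3).
Substituting into the budget: x_1* = 3 + 0.5·(M − 3·p_1 − 2·p_2)/p_1, and x_2* = 2 + 0.5·(…)/p_2.
Discretionary income = 90 − 3·16.56 − 2·12 = 16.32; x_1* = 3 + 0.5·16.32/16.56 = 3.4928; x_2* = 2 + 0.5·16.32/12 = 2.68.

x_1* = 3.4928, x_2* = 2.68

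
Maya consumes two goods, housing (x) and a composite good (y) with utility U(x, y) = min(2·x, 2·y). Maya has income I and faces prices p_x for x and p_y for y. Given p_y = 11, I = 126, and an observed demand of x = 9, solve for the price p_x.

p_x = 3

Leontief preferences: the optimum is at the kink where x/2 = y/2, i.e. y = x.
Budget: p_x·x + p_y·x = I, so (2·p_x + 2·p_y)·x = 2·I.
Demand: x*(p_x,p_y,I) = 2·I/(2·p_x + 2·p_y), y* = 2·I/(2·p_x + 2·p_y).
Set x* = 9 in the demand function and solve for p_x: p_x = 3.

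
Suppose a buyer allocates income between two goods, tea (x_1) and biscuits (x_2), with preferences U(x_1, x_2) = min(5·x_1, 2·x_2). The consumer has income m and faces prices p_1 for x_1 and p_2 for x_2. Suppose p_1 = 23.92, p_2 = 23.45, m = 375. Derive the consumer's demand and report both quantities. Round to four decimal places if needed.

With perfect complements, no substitution: consume in ratio x_1:x_2 = 2:5.
Budget: p_1·x_1 + p_2·(5/2)·x_1 = m, so (2·p_1 + 5·p_2)·x_1 = 2·m.
Demand: x_1*(p_1,p_2,m) = 2·m/(2·p_1 + 5·p_2), x_2* = 5·m/(2·p_1 + 5·p_2).
Here 2·23.92 + 5·23.45 = 165.09, giving x_1* = 4.543 and x_2* = 11.3574.

x_1* = 4.543, x_2* = 11.3574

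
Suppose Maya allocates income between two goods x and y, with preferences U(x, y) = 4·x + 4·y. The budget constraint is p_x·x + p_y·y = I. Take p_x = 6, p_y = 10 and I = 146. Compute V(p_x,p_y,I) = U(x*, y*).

V = 97.3333

Linear utility — the consumer picks whichever good has higher MU/price: 4/6 = 0.6667 vs 4/10 = 0.4.
x gives more utility per dollar, so spend all income on x: x* = I/p_x, y* = 0.
Numerically: x* = 24.3333, y* = 0.
Utility at the optimum: U(24.3333, 0) = 97.3333.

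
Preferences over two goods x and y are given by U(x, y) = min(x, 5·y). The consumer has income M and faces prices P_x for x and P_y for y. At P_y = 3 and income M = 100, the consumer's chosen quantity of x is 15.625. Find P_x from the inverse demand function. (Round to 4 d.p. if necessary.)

P_x = 5.8

Leontief preferences: the optimum is at the kink where x/5 = y/1, i.e. y = (1/5)·x.
Budget: P_x·x + P_y·(1/5)·x = M, so (5·P_x + P_y)·x = 5·M.
Demand: x*(P_x,P_y,M) = 5·M/(5·P_x + P_y), y* = M/(5·P_x + P_y).
Set x* = 15.625 in the demand function and solve for P_x: P_x = 5.8.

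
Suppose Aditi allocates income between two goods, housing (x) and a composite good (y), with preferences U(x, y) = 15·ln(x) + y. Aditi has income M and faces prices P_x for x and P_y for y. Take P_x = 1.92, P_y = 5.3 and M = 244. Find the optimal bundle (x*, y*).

x* = 41.4062, y* = 31.0377

MU_x = 15/x, MU_y = 1. Tangency: 15/x = P_x/P_y.
So x*(P_x,P_y) = 15·P_y/P_x, independent of income; and y* = (M − 15·P_y)/P_y.
At the given prices: x* = 15·5.3/1.92 = 41.4062, and y* = 31.0377.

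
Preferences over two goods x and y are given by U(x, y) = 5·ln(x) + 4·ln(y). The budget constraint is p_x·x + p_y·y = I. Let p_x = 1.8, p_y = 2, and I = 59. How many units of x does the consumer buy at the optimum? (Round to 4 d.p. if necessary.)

x* = 18.2099

Tangency: MRS = (5/4)·y/x = p_x/p_y.
Rearranging, p_y·y = (4/5)·p_x·x. Substituting into the budget gives p_x·x·(1 + (4/5)) = I.
Demand: x*(p_x,p_y,I) = 5/9·I/p_x and y* = 4/9·I/p_y.
At p_x=1.8, p_y=2, I=59: x* = 5/9·59/1.8 = 18.2099.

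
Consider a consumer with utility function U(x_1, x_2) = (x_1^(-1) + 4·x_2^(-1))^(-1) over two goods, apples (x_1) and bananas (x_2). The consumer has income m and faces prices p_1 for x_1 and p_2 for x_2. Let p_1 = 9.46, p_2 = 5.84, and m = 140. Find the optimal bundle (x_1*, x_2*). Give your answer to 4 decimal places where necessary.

Substitute x_2 = (x_2/x_1)·x_1 into the budget: x_1* = m/(p_1 + p_2·(x_2/x_1)).
Numerically x_2/x_1 = 2.545477, so x_1* = 140/(9.46 + 5.84·2.545477) = 5.7553 and x_2* = 2.545477·5.7553 = 14.6499.

x_1* = 5.7553, x_2* = 14.6499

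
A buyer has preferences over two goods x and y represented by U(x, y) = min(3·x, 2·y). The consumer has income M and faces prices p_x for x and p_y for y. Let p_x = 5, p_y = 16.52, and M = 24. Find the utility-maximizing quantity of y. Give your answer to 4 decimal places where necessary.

y* = 1.2089

Demand: x*(p_x,p_y,M) = 2·M/(2·p_x + 3·p_y), y* = 3·M/(2·p_x + 3·p_y).
Here 2·5 + 3·16.52 = 59.56, giving y* = 1.2089.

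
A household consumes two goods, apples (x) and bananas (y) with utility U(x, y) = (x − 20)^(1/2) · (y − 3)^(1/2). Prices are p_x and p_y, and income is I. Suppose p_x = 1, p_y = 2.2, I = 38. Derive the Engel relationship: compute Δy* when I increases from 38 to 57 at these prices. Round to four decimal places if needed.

Δy* = 4.3182

Let x' = x−20, y' = y−3. MRS = y'/x' = p_x/p_y.
Substituting into the budget: x* = 20 + 0.5·(I − 20·p_x − 3·p_y)/p_x, and y* = 3 + 0.5·(…)/p_y.
Discretionary income = 38 − 20·1 − 3·2.2 = 11.4; y* = 3 + 0.5·11.4/2.2 = 5.5909.
At I' = 57: y* = 9.9091. Change: 9.9091 − 5.5909 = 4.3182.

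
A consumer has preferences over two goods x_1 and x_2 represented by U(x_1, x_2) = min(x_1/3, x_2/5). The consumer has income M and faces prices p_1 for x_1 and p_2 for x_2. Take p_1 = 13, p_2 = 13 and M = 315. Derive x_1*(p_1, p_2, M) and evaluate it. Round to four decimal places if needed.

With perfect complements, no substitution: consume in ratio x_1:x_2 = 3:5.
Budget: p_1·x_1 + p_2·(5/3)·x_1 = M, so (3·p_1 + 5·p_2)·x_1 = 3·M.
Demand: x_1*(p_1,p_2,M) = 3·M/(3·p_1 + 5·p_2), x_2* = 5·M/(3·p_1 + 5·p_2).
Here 3·13 + 5·13 = 104, giving x_1* = 9.0865.

x_1* = 9.0865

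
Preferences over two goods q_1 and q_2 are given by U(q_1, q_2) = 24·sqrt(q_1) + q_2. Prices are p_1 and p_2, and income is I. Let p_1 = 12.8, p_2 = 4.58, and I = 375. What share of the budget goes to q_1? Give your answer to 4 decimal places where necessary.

share on q_1 = 0.6293

MU_q_1 = 12/√q_1, MU_q_2 = 1. Tangency: 12/√q_1 = p_1/p_2.
Thus q_1* = (12·p_2/p_1)² — independent of I — with the rest of income spent on q_2.
Plugging in: q_1* = (12·4.58/12.8)² = 18.4363, q_2* = 30.3527.
Expenditure on q_1: 12.8·18.4363 = 235.9845; share = 0.6293.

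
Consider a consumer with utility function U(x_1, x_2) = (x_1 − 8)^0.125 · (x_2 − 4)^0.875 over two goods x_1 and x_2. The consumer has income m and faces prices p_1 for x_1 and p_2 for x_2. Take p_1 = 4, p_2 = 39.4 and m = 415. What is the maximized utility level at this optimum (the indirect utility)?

Substituting into the budget: x_1* = 8 + 0.125·(m − 8·p_1 − 4·p_2)/p_1, and x_2* = 4 + 0.875·(…)/p_2.
Discretionary income = 415 − 8·4 − 4·39.4 = 225.4; x_1* = 8 + 0.125·225.4/4 = 15.0437; x_2* = 4 + 0.875·225.4/39.4 = 9.0057.
Utility at the optimum: U(15.0437, 9.0057) = 5.2241.

V = 5.2241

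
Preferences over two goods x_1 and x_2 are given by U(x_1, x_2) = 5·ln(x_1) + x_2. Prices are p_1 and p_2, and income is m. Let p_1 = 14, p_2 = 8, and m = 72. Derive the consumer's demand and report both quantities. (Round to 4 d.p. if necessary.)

So x_1*(p_1,p_2) = 5·p_2/p_1, independent of income; and x_2* = (m − 5·p_2)/p_2.
At the given prices: x_1* = 5·8/14 = 2.8571, and x_2* = 4.

x_1* = 2.8571, x_2* = 4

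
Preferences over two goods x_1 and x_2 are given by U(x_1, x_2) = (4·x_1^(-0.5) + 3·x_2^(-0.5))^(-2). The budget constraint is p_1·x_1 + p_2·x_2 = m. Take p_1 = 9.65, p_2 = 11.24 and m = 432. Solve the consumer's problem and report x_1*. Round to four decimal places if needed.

x_1* = 23.9583

MU_x_1 ∝ 4·x_1^(-1.5), MU_x_2 ∝ 3·x_2^(-1.5), so MRS = (4/3)·(x_2/x_1)^(1.5) = p_1/p_2.
Solve for the ratio: x_2/x_1 = [(3/4)·p_1/p_2]^(2/3).
Substitute x_2 = (x_2/x_1)·x_1 into the budget: x_1* = m/(p_1 + p_2·(x_2/x_1)).
Numerically x_2/x_1 = 0.745673, so x_1* = 432/(9.65 + 11.24·0.745673) = 23.9583.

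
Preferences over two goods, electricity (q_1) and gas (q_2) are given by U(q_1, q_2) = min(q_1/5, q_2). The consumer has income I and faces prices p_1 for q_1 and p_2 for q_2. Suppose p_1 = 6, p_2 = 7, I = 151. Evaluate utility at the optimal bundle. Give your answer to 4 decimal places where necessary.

V = 4.0811

Leontief preferences: the optimum is at the kink where q_1/5 = q_2/1, i.e. q_2 = (1/5)·q_1.
Budget: p_1·q_1 + p_2·(1/5)·q_1 = I, so (5·p_1 + p_2)·q_1 = 5·I.
Demand: q_1*(p_1,p_2,I) = 5·I/(5·p_1 + p_2), q_2* = I/(5·p_1 + p_2).
Here 5·6 + 7 = 37, giving q_1* = 20.4054 and q_2* = 4.0811.
Utility at the optimum: U(20.4054, 4.0811) = 4.0811.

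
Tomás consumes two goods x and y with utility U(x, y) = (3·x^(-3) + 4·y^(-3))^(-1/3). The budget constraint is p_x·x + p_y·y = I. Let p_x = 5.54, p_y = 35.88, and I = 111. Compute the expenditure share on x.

share on x = 0.1865

MRS = MU_x/MU_y = (3/4)·(y/x)^(4). Set equal to p_x/p_y.
Solve for the ratio: y/x = [(4/3)·p_x/p_y]^(0.25).
Substitute y = (y/x)·x into the budget: x* = I/(p_x + p_y·(y/x)).
Numerically y/x = 0.673595, so x* = 111/(5.54 + 35.88·0.673595) = 3.7363 and y* = 0.673595·3.7363 = 2.5167.
Expenditure on x: 5.54·3.7363 = 20.6991; share = 0.1865.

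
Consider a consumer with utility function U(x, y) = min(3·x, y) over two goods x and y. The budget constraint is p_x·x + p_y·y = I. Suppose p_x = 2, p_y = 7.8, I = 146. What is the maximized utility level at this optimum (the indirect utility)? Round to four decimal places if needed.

Leontief preferences: the optimum is at the kink where x/1 = y/3, i.e. y = 3·x.
Budget: p_x·x + p_y·3·x = I, so (p_x + 3·p_y)·x = I.
Demand: x*(p_x,p_y,I) = I/(p_x + 3·p_y), y* = 3·I/(p_x + 3·p_y).
Here 2 + 3·7.8 = 25.4, giving x* = 5.748 and y* = 17.2441.
Utility at the optimum: U(5.748, 17.2441) = 17.2441.

V = 17.2441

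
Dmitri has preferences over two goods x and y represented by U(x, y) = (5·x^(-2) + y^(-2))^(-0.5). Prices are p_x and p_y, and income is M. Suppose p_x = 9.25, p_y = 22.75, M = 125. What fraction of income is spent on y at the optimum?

share on y = 0.5159

MRS = MU_x/MU_y = 5·(y/x)^(3). Set equal to p_x/p_y.
Hence y/x = ((1/5)·p_x/p_y)^(1/(3)), i.e. raised to the 1/3 power.
Substitute y = (y/x)·x into the budget: x* = M/(p_x + p_y·(y/x)).
Numerically y/x = 0.433242, so x* = 125/(9.25 + 22.75·0.433242) = 6.5424 and y* = 0.433242·6.5424 = 2.8344.
Expenditure on y: 22.75·2.8344 = 64.4831; share = 0.5159.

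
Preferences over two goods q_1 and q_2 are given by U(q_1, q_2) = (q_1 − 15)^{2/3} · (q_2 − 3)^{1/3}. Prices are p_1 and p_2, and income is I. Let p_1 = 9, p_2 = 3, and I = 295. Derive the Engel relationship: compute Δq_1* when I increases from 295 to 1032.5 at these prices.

This is Cobb-Douglas in (q_1−15, q_2−3): tangency gives 2/3·p_2·(q_2−3) = 1/3·p_1·(q_1−15).
Substituting into the budget: q_1* = 15 + 2/3·(I − 15·p_1 − 3·p_2)/p_1, and q_2* = 3 + 1/3·(…)/p_2.
Discretionary income = 295 − 15·9 − 3·3 = 151; q_1* = 15 + 2/3·151/9 = 26.1852.
At I' = 1032.5: q_1* = 80.8148. Change: 80.8148 − 26.1852 = 54.6296.

Δq_1* = 54.6296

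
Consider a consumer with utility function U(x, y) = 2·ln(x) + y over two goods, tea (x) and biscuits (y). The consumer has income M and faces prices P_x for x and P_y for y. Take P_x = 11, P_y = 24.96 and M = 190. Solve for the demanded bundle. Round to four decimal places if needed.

Set MRS = P_x/P_y: (2/x)/1 = P_x/P_y.
So x*(P_x,P_y) = 2·P_y/P_x, independent of income; and y* = (M − 2·P_y)/P_y.
At the given prices: x* = 2·24.96/11 = 4.5382, and y* = 5.6122.

x* = 4.5382, y* = 5.6122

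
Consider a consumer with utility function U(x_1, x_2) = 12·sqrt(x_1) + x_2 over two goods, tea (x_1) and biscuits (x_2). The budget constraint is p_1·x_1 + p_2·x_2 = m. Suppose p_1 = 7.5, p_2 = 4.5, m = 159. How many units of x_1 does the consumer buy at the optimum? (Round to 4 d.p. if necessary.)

Set MRS = p_1/p_2: 6·x_1^(−1/2) = p_1/p_2.
Solve: √x_1 = 6·p_2/p_1, so x_1*(p_1,p_2) = (6·p_2/p_1)², and x_2* = (m − p_1·x_1*)/p_2.
Plugging in: x_1* = (6·4.5/7.5)² = 12.96.

x_1* = 12.96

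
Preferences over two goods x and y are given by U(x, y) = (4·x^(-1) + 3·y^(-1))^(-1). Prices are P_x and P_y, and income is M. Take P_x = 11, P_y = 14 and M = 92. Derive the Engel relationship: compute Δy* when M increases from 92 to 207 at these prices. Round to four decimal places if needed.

Δy* = 4.0594

MU_x ∝ 4·x^(-2), MU_y ∝ 3·y^(-2), so MRS = (4/3)·(y/x)^(2) = P_x/P_y.
Hence y/x = ((3/4)·P_x/P_y)^(1/(2)), i.e. raised to the 0.5 power.
With the ratio pinned down, the budget gives x* = M/(P_x + P_y·(y/x)) and y* = (y/x)·x*.
Numerically y/x = 0.767649, so x* = 92/(11 + 14·0.767649) = 4.2305 and y* = 0.767649·4.2305 = 3.2475.
At M' = 207: y* = 7.3069. Change: 7.3069 − 3.2475 = 4.0594.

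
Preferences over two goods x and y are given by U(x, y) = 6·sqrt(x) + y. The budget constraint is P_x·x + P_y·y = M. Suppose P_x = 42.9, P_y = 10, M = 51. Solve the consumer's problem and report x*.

x* = 0.489

MU_x = 3/√x, MU_y = 1. Tangency: 3/√x = P_x/P_y.
Thus x* = (3·P_y/P_x)² — independent of M — with the rest of income spent on y.
Plugging in: x* = (3·10/42.9)² = 0.489.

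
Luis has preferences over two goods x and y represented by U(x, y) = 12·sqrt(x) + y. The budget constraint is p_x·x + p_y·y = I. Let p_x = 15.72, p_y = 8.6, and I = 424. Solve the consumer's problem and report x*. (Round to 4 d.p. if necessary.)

Thus x* = (6·p_y/p_x)² — independent of I — with the rest of income spent on y.
Plugging in: x* = (6·8.6/15.72)² = 10.7744.

x* = 10.7744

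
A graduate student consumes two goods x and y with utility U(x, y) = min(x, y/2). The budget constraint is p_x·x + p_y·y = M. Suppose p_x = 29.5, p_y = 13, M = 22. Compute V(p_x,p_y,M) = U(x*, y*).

V = 0.3964

With perfect complements, no substitution: consume in ratio x:y = 1:2.
Budget: p_x·x + p_y·2·x = M, so (p_x + 2·p_y)·x = M.
Demand: x*(p_x,p_y,M) = M/(p_x + 2·p_y), y* = 2·M/(p_x + 2·p_y).
Here 29.5 + 2·13 = 55.5, giving x* = 0.3964 and y* = 0.7928.
Utility at the optimum: U(0.3964, 0.7928) = 0.3964.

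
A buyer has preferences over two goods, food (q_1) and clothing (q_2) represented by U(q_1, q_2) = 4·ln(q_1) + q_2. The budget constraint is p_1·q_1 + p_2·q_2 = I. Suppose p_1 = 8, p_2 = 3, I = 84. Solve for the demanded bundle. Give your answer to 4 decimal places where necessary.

Set MRS = p_1/p_2: (4/q_1)/1 = p_1/p_2.
So q_1*(p_1,p_2) = 4·p_2/p_1, independent of income; and q_2* = (I − 4·p_2)/p_2.
At the given prices: q_1* = 4·3/8 = 1.5, and q_2* = 24.

q_1* = 1.5, q_2* = 24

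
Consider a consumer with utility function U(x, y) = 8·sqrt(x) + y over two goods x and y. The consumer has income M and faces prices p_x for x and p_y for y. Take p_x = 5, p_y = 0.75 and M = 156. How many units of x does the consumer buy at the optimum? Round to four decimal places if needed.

Utility is quasi-linear in y; the FOC for x is 4/√x = p_x/p_y.
Thus x* = (4·p_y/p_x)² — independent of M — with the rest of income spent on y.
Plugging in: x* = (4·0.75/5)² = 0.36.

x* = 0.36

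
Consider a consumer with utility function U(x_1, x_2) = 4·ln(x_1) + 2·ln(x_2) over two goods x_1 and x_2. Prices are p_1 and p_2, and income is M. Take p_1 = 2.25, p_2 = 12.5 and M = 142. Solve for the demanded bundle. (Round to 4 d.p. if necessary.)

x_1* = 42.0741, x_2* = 3.7867

MU_x_1/MU_x_2 = (4·x_2)/(2·x_1); tangency sets this equal to p_1/p_2.
So 4·p_2·x_2 = 2·p_1·x_1; combined with the budget, a share 2/3 of income goes to x_1.
Demand: x_1*(p_1,p_2,M) = 2/3·M/p_1 and x_2* = 1/3·M/p_2.
At p_1=2.25, p_2=12.5, M=142: x_1* = 2/3·142/2.25 = 42.0741, x_2* = 3.7867.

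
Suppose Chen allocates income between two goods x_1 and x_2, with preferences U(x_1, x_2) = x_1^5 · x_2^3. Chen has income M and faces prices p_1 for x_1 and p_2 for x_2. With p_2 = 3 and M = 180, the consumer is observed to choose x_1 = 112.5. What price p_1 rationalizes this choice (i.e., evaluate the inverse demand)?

Tangency: MRS = (5/3)·x_2/x_1 = p_1/p_2.
Rearranging, p_2·x_2 = (3/5)·p_1·x_1. Substituting into the budget gives p_1·x_1·(1 + (3/5)) = M.
Demand: x_1*(p_1,p_2,M) = 0.625·M/p_1 and x_2* = 0.375·M/p_2.
Set x_1* = 112.5 in the demand function and solve for p_1: p_1 = 1.

p_1 = 1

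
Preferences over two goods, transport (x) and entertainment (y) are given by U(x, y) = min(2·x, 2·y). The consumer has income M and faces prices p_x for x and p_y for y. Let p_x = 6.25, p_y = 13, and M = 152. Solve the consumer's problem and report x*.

Leontief preferences: the optimum is at the kink where x/2 = y/2, i.e. y = x.
Budget: p_x·x + p_y·x = M, so (2·p_x + 2·p_y)·x = 2·M.
Demand: x*(p_x,p_y,M) = 2·M/(2·p_x + 2·p_y), y* = 2·M/(2·p_x + 2·p_y).
Here 2·6.25 + 2·13 = 38.5, giving x* = 7.8961.

x* = 7.8961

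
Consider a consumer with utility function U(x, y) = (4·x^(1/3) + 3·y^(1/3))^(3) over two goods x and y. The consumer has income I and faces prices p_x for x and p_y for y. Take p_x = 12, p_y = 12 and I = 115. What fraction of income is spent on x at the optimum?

share on x = 0.6062

Substitute y = (y/x)·x into the budget: x* = I/(p_x + p_y·(y/x)).
Numerically y/x = 0.649519, so x* = 115/(12 + 12·0.649519) = 5.8098 and y* = 0.649519·5.8098 = 3.7736.
Expenditure on x: 12·5.8098 = 69.7173; share = 0.6062.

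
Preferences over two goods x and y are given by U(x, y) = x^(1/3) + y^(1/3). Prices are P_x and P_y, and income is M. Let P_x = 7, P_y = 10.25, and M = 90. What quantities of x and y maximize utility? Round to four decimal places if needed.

x* = 7.0396, y* = 3.9729

Substitute y = (y/x)·x into the budget: x* = M/(P_x + P_y·(y/x)).
Numerically y/x = 0.564367, so x* = 90/(7 + 10.25·0.564367) = 7.0396 and y* = 0.564367·7.0396 = 3.9729.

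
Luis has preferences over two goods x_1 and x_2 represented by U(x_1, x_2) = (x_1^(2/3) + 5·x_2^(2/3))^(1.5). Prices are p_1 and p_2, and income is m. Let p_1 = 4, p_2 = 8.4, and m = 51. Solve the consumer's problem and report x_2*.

x_2* = 5.8645

From the CES first-order condition, (1/5)·(x_2/x_1)^(1/3) = p_1/p_2.
Hence x_2/x_1 = (5·p_1/p_2)^(1/(1/3)), i.e. raised to the 3 power.
Substitute x_2 = (x_2/x_1)·x_1 into the budget: x_1* = m/(p_1 + p_2·(x_2/x_1)).
Numerically x_2/x_1 = 13.497462, so x_1* = 51/(4 + 8.4·13.497462) = 0.4345 and x_2* = 13.497462·0.4345 = 5.8645.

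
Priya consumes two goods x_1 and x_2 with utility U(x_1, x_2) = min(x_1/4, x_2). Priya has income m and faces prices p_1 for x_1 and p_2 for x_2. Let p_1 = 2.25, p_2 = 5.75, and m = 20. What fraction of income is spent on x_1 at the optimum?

With perfect complements, no substitution: consume in ratio x_1:x_2 = 4:1.
Budget: p_1·x_1 + p_2·(1/4)·x_1 = m, so (4·p_1 + p_2)·x_1 = 4·m.
Demand: x_1*(p_1,p_2,m) = 4·m/(4·p_1 + p_2), x_2* = m/(4·p_1 + p_2).
Here 4·2.25 + 5.75 = 14.75, giving x_1* = 5.4237 and x_2* = 1.3559.
Expenditure on x_1: 2.25·5.4237 = 12.2034; share = 0.6102.

share on x_1 = 0.6102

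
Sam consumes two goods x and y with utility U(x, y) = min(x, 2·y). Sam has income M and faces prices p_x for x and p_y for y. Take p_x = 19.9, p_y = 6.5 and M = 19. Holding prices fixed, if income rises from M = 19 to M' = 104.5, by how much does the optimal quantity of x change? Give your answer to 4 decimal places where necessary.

Leontief preferences: the optimum is at the kink where x/2 = y/1, i.e. y = (1/2)·x.
Budget: p_x·x + p_y·(1/2)·x = M, so (2·p_x + p_y)·x = 2·M.
Demand: x*(p_x,p_y,M) = 2·M/(2·p_x + p_y), y* = M/(2·p_x + p_y).
Here 2·19.9 + 6.5 = 46.3, giving x* = 0.8207.
At M' = 104.5: x* = 4.514. Change: 4.514 − 0.8207 = 3.6933.

Δx* = 3.6933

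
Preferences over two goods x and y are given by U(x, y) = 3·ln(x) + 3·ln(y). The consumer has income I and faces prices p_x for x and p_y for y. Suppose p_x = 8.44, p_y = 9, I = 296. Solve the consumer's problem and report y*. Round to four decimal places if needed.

MU_x/MU_y = (3·y)/(3·x); tangency sets this equal to p_x/p_y.
So 3·p_y·y = 3·p_x·x; combined with the budget, a share 0.5 of income goes to x.
Demand: x*(p_x,p_y,I) = 0.5·I/p_x and y* = 0.5·I/p_y.
At p_x=8.44, p_y=9, I=296: y* = 0.5·296/9 = 16.4444.

y* = 16.4444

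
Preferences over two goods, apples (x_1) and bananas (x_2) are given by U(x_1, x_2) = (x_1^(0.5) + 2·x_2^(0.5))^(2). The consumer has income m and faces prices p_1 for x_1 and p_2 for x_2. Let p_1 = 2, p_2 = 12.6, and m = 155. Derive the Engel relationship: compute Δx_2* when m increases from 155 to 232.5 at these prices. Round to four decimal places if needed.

Δx_2* = 2.3887

MU_x_1 ∝ x_1^(-0.5), MU_x_2 ∝ 2·x_2^(-0.5), so MRS = (1/2)·(x_2/x_1)^(0.5) = p_1/p_2.
Solve for the ratio: x_2/x_1 = [2·p_1/p_2]^(2).
With the ratio pinned down, the budget gives x_1* = m/(p_1 + p_2·(x_2/x_1)) and x_2* = (x_2/x_1)·x_1*.
Numerically x_2/x_1 = 0.100781, so x_1* = 155/(2 + 12.6·0.100781) = 47.4029 and x_2* = 0.100781·47.4029 = 4.7773.
At m' = 232.5: x_2* = 7.166. Change: 7.166 − 4.7773 = 2.3887.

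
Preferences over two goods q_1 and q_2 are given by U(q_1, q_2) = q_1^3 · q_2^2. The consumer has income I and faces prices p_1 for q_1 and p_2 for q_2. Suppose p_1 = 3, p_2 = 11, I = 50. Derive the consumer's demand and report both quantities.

Tangency: MRS = (3/2)·q_2/q_1 = p_1/p_2.
Rearranging, p_2·q_2 = (2/3)·p_1·q_1. Substituting into the budget gives p_1·q_1·(1 + (2/3)) = I.
Demand: q_1*(p_1,p_2,I) = 0.6·I/p_1 and q_2* = 0.4·I/p_2.
At p_1=3, p_2=11, I=50: q_1* = 0.6·50/3 = 10, q_2* = 1.8182.

q_1* = 10, q_2* = 1.8182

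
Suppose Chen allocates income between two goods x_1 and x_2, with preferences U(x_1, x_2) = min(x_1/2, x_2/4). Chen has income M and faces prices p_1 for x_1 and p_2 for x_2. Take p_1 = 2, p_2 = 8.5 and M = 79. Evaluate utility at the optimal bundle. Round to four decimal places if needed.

V = 2.0789

Demand: x_1*(p_1,p_2,M) = 2·M/(2·p_1 + 4·p_2), x_2* = 4·M/(2·p_1 + 4·p_2).
Here 2·2 + 4·8.5 = 38, giving x_1* = 4.1579 and x_2* = 8.3158.
Utility at the optimum: U(4.1579, 8.3158) = 2.0789.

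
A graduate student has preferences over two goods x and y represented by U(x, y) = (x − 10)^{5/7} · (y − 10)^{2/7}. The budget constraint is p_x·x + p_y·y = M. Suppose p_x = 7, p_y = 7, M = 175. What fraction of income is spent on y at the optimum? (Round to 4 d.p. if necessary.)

share on y = 0.4571

MRS = (5/2)·(y−10)/(x−10). Tangency with p_x/p_y gives y−10 = (2/5)·(p_x/p_y)·(x−10).
After buying the subsistence bundle (10, 10), a share 5/7 of the remaining income goes to x: x* = 10 + 5/7·(M − 10p_x − 10p_y)/p_x.
Discretionary income = 175 − 10·7 − 10·7 = 35; x* = 10 + 5/7·35/7 = 13.5714; y* = 10 + 2/7·35/7 = 11.4286.
Expenditure on y: 7·11.4286 = 80; share = 0.4571.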